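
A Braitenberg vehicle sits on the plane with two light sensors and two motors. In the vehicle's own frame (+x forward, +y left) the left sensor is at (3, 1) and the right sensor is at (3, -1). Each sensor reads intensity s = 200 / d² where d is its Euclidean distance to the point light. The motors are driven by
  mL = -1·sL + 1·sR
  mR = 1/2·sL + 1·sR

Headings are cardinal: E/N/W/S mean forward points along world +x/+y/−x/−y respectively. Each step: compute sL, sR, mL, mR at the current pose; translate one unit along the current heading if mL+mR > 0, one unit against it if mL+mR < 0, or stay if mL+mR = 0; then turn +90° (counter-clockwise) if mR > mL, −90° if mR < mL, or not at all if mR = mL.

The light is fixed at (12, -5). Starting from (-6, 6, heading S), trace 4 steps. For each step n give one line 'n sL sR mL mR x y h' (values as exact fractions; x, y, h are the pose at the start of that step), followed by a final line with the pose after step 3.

0 200/353 8/17 -576/6001 4524/6001 -6 6 S
1 100/173 100/153 2000/26469 24950/26469 -6 5 E
2 200/493 8/17 32/493 332/493 -5 5 N
3 2/5 25/68 -11/340 193/340 -5 6 W
final -6 6 S

n=0: pose=(-6,6,S); sL=200/353, sR=8/17; mL=-576/6001, mR=4524/6001; mL+mR=3948/6001 → advance +1; mR−mL=300/353 → turn +1·90°
n=1: pose=(-6,5,E); sL=100/173, sR=100/153; mL=2000/26469, mR=24950/26469; mL+mR=26950/26469 → advance +1; mR−mL=150/173 → turn +1·90°
n=2: pose=(-5,5,N); sL=200/493, sR=8/17; mL=32/493, mR=332/493; mL+mR=364/493 → advance +1; mR−mL=300/493 → turn +1·90°
n=3: pose=(-5,6,W); sL=2/5, sR=25/68; mL=-11/340, mR=193/340; mL+mR=91/170 → advance +1; mR−mL=3/5 → turn +1·90°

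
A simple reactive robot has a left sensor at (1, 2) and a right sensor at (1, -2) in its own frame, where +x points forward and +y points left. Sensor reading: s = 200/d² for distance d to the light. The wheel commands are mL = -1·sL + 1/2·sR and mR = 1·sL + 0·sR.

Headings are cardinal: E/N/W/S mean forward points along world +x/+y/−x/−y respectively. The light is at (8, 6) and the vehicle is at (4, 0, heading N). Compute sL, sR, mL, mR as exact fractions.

left sensor world pos  = (2, 1); dL² = 61
right sensor world pos = (6, 1); dR² = 29
sL = 200/61 = 200/61
sR = 200/29 = 200/29
mL = -1·sL + 1/2·sR = 300/1769
mR = 1·sL + 0·sR = 200/61

200/61 200/29 300/1769 200/61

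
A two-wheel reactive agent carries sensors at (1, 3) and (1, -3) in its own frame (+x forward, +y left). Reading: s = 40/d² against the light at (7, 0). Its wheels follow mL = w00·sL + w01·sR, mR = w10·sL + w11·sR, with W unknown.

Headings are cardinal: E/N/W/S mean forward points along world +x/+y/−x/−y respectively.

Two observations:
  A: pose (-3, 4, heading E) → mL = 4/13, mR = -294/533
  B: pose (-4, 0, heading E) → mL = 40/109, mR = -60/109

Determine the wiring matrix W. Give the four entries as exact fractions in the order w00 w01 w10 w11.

obs A: pose=(-3,4,E) → sL=4/13, sR=20/41, mL=4/13, mR=-294/533
obs B: pose=(-4,0,E) → sL=40/109, sR=40/109, mL=40/109, mR=-60/109
sensor matrix S = [[4/13, 20/41], [40/109, 40/109]]; det S = -3840/58097
solve [mL_A; mL_B] = S·[w00; w01] and [mR_A; mR_B] = S·[w10; w11]:
  w00 = 1, w01 = 0, w10 = -1, w11 = -1/2

1 0 -1 -1/2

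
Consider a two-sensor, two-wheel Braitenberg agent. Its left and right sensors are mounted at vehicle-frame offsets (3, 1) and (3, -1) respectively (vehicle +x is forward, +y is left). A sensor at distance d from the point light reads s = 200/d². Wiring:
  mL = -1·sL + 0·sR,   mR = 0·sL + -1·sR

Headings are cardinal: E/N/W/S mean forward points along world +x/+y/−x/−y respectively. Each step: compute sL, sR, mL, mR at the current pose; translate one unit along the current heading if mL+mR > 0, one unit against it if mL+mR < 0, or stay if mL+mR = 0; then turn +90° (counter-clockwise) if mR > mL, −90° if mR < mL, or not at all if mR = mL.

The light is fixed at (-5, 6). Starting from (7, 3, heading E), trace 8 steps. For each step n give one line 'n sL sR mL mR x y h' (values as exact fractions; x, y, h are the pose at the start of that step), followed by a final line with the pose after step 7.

n=0: pose=(7,3,E); sL=200/229, sR=200/241; mL=-200/229, mR=-200/241; mL+mR=-94000/55189 → advance -1; mR−mL=2400/55189 → turn +1·90°
n=1: pose=(6,3,N); sL=2, sR=25/18; mL=-2, mR=-25/18; mL+mR=-61/18 → advance -1; mR−mL=11/18 → turn +1·90°
n=2: pose=(6,2,W); sL=200/89, sR=200/73; mL=-200/89, mR=-200/73; mL+mR=-32400/6497 → advance -1; mR−mL=-3200/6497 → turn -1·90°
n=3: pose=(7,2,N); sL=100/61, sR=20/17; mL=-100/61, mR=-20/17; mL+mR=-2920/1037 → advance -1; mR−mL=480/1037 → turn +1·90°
n=4: pose=(7,1,W); sL=200/117, sR=200/97; mL=-200/117, mR=-200/97; mL+mR=-42800/11349 → advance -1; mR−mL=-4000/11349 → turn -1·90°
n=5: pose=(8,1,N); sL=50/37, sR=1; mL=-50/37, mR=-1; mL+mR=-87/37 → advance -1; mR−mL=13/37 → turn +1·90°
n=6: pose=(8,0,W); sL=200/149, sR=8/5; mL=-200/149, mR=-8/5; mL+mR=-2192/745 → advance -1; mR−mL=-192/745 → turn -1·90°
n=7: pose=(9,0,N); sL=100/89, sR=100/117; mL=-100/89, mR=-100/117; mL+mR=-20600/10413 → advance -1; mR−mL=2800/10413 → turn +1·90°

0 200/229 200/241 -200/229 -200/241 7 3 E
1 2 25/18 -2 -25/18 6 3 N
2 200/89 200/73 -200/89 -200/73 6 2 W
3 100/61 20/17 -100/61 -20/17 7 2 N
4 200/117 200/97 -200/117 -200/97 7 1 W
5 50/37 1 -50/37 -1 8 1 N
6 200/149 8/5 -200/149 -8/5 8 0 W
7 100/89 100/117 -100/89 -100/117 9 0 N
final 9 -1 W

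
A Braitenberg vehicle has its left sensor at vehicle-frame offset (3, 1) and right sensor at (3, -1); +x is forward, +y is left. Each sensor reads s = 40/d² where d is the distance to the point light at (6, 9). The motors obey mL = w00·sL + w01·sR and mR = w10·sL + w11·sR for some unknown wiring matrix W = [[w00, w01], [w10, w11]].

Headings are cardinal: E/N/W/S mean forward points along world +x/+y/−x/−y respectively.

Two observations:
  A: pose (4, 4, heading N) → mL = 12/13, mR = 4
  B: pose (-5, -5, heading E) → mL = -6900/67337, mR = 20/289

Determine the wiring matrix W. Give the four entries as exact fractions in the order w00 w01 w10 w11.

obs A: pose=(4,4,N) → sL=40/13, sR=8, mL=12/13, mR=4
obs B: pose=(-5,-5,E) → sL=40/233, sR=40/289, mL=-6900/67337, mR=20/289
sensor matrix S = [[40/13, 8], [40/233, 40/289]]; det S = -829440/875381
solve [mL_A; mL_B] = S·[w00; w01] and [mR_A; mR_B] = S·[w10; w11]:
  w00 = -1, w01 = 1/2, w10 = 0, w11 = 1/2

-1 1/2 0 1/2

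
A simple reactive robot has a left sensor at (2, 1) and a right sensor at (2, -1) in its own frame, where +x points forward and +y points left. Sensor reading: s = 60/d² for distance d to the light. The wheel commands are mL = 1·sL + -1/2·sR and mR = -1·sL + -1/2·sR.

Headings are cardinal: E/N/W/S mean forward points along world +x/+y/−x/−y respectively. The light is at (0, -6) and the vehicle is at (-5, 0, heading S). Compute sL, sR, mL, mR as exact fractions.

left sensor world pos  = (-4, -2); dL² = 32
right sensor world pos = (-6, -2); dR² = 52
sL = 60/32 = 15/8
sR = 60/52 = 15/13
mL = 1·sL + -1/2·sR = 135/104
mR = -1·sL + -1/2·sR = -255/104

15/8 15/13 135/104 -255/104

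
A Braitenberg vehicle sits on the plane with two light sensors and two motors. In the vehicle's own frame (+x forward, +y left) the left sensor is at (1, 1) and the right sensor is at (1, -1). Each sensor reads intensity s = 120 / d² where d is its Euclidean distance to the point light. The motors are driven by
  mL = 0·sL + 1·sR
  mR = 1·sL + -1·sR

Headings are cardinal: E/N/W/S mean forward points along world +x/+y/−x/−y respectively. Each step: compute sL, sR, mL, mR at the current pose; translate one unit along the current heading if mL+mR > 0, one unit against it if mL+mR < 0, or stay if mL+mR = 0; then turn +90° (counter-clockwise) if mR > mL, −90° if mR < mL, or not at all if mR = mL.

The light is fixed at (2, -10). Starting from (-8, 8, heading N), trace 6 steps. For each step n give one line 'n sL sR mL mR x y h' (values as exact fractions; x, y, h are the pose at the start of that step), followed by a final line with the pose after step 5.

0 60/241 60/221 60/221 -1200/53261 -8 8 N
1 120/481 8/27 8/27 -608/12987 -8 9 E
2 30/97 15/53 15/53 135/5141 -7 9 S
3 120/389 120/461 120/461 8640/179329 -7 8 W
4 60/241 60/221 60/221 -1200/53261 -8 8 N
5 120/481 8/27 8/27 -608/12987 -8 9 E
final -7 9 S

n=0: pose=(-8,8,N); sL=60/241, sR=60/221; mL=60/221, mR=-1200/53261; mL+mR=60/241 → advance +1; mR−mL=-15660/53261 → turn -1·90°
n=1: pose=(-8,9,E); sL=120/481, sR=8/27; mL=8/27, mR=-608/12987; mL+mR=120/481 → advance +1; mR−mL=-4456/12987 → turn -1·90°
n=2: pose=(-7,9,S); sL=30/97, sR=15/53; mL=15/53, mR=135/5141; mL+mR=30/97 → advance +1; mR−mL=-1320/5141 → turn -1·90°
n=3: pose=(-7,8,W); sL=120/389, sR=120/461; mL=120/461, mR=8640/179329; mL+mR=120/389 → advance +1; mR−mL=-38040/179329 → turn -1·90°
n=4: pose=(-8,8,N); sL=60/241, sR=60/221; mL=60/221, mR=-1200/53261; mL+mR=60/241 → advance +1; mR−mL=-15660/53261 → turn -1·90°
n=5: pose=(-8,9,E); sL=120/481, sR=8/27; mL=8/27, mR=-608/12987; mL+mR=120/481 → advance +1; mR−mL=-4456/12987 → turn -1·90°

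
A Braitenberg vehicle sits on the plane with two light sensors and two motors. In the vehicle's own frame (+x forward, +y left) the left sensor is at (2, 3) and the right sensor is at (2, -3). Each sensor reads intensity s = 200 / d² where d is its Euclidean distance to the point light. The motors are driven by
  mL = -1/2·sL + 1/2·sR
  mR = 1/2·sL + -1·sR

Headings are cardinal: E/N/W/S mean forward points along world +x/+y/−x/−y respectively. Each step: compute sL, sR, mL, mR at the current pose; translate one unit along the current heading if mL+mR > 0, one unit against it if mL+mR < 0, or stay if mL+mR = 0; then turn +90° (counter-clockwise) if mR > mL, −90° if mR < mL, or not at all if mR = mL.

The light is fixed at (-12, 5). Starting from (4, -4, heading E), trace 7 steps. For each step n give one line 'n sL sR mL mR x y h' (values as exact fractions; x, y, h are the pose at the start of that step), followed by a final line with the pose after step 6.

n=0: pose=(4,-4,E); sL=5/9, sR=50/117; mL=-5/78, mR=-35/234; mL+mR=-25/117 → advance -1; mR−mL=-10/117 → turn -1·90°
n=1: pose=(3,-4,S); sL=40/89, sR=40/53; mL=720/4717, mR=-2500/4717; mL+mR=-20/53 → advance -1; mR−mL=-3220/4717 → turn -1·90°
n=2: pose=(3,-3,W); sL=20/29, sR=100/97; mL=480/2813, mR=-1930/2813; mL+mR=-50/97 → advance -1; mR−mL=-2410/2813 → turn -1·90°
n=3: pose=(4,-3,N); sL=40/41, sR=200/397; mL=-3840/16277, mR=-260/16277; mL+mR=-100/397 → advance -1; mR−mL=3580/16277 → turn +1·90°
n=4: pose=(4,-4,W); sL=10/17, sR=25/29; mL=135/986, mR=-280/493; mL+mR=-25/58 → advance -1; mR−mL=-695/986 → turn -1·90°
n=5: pose=(5,-4,N); sL=40/49, sR=200/449; mL=-4080/22001, mR=-820/22001; mL+mR=-100/449 → advance -1; mR−mL=3260/22001 → turn +1·90°
n=6: pose=(5,-5,W); sL=100/197, sR=100/137; mL=3000/26989, mR=-12850/26989; mL+mR=-50/137 → advance -1; mR−mL=-15850/26989 → turn -1·90°

0 5/9 50/117 -5/78 -35/234 4 -4 E
1 40/89 40/53 720/4717 -2500/4717 3 -4 S
2 20/29 100/97 480/2813 -1930/2813 3 -3 W
3 40/41 200/397 -3840/16277 -260/16277 4 -3 N
4 10/17 25/29 135/986 -280/493 4 -4 W
5 40/49 200/449 -4080/22001 -820/22001 5 -4 N
6 100/197 100/137 3000/26989 -12850/26989 5 -5 W
final 6 -5 N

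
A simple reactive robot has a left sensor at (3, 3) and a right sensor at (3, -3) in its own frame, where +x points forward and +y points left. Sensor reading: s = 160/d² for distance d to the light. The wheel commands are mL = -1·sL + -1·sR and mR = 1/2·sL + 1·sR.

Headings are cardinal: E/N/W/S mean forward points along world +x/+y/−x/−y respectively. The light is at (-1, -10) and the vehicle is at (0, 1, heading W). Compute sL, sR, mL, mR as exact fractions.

left sensor world pos  = (-3, -2); dL² = 68
right sensor world pos = (-3, 4); dR² = 200
sL = 160/68 = 40/17
sR = 160/200 = 4/5
mL = -1·sL + -1·sR = -268/85
mR = 1/2·sL + 1·sR = 168/85

40/17 4/5 -268/85 168/85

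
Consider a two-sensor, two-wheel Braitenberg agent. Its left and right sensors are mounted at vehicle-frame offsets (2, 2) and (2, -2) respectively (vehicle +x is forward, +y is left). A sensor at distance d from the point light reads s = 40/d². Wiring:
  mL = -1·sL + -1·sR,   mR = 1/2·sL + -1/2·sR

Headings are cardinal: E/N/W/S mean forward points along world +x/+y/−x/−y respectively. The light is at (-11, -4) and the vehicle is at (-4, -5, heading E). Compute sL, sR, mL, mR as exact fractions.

20/41 4/9 -344/369 8/369

left sensor world pos  = (-2, -3); dL² = 82
right sensor world pos = (-2, -7); dR² = 90
sL = 40/82 = 20/41
sR = 40/90 = 4/9
mL = -1·sL + -1·sR = -344/369
mR = 1/2·sL + -1/2·sR = 8/369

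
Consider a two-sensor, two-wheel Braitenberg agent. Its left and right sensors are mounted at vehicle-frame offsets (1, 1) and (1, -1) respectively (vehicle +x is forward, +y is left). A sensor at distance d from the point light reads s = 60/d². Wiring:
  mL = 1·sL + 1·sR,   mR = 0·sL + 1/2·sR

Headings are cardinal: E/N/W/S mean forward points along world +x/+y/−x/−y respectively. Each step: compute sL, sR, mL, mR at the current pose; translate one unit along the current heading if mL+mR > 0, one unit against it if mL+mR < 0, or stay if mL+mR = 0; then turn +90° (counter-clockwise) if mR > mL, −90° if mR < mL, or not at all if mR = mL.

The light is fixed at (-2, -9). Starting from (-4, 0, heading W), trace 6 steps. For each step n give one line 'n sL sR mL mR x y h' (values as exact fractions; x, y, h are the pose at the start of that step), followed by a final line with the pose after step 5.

n=0: pose=(-4,0,W); sL=60/73, sR=60/109; mL=10920/7957, mR=30/109; mL+mR=13110/7957 → advance +1; mR−mL=-8730/7957 → turn -1·90°
n=1: pose=(-5,0,N); sL=15/29, sR=15/26; mL=825/754, mR=15/52; mL+mR=2085/1508 → advance +1; mR−mL=-1215/1508 → turn -1·90°
n=2: pose=(-5,1,E); sL=12/25, sR=12/17; mL=504/425, mR=6/17; mL+mR=654/425 → advance +1; mR−mL=-354/425 → turn -1·90°
n=3: pose=(-4,1,S); sL=30/41, sR=2/3; mL=172/123, mR=1/3; mL+mR=71/41 → advance +1; mR−mL=-131/123 → turn -1·90°
n=4: pose=(-4,0,W); sL=60/73, sR=60/109; mL=10920/7957, mR=30/109; mL+mR=13110/7957 → advance +1; mR−mL=-8730/7957 → turn -1·90°
n=5: pose=(-5,0,N); sL=15/29, sR=15/26; mL=825/754, mR=15/52; mL+mR=2085/1508 → advance +1; mR−mL=-1215/1508 → turn -1·90°

0 60/73 60/109 10920/7957 30/109 -4 0 W
1 15/29 15/26 825/754 15/52 -5 0 N
2 12/25 12/17 504/425 6/17 -5 1 E
3 30/41 2/3 172/123 1/3 -4 1 S
4 60/73 60/109 10920/7957 30/109 -4 0 W
5 15/29 15/26 825/754 15/52 -5 0 N
final -5 1 E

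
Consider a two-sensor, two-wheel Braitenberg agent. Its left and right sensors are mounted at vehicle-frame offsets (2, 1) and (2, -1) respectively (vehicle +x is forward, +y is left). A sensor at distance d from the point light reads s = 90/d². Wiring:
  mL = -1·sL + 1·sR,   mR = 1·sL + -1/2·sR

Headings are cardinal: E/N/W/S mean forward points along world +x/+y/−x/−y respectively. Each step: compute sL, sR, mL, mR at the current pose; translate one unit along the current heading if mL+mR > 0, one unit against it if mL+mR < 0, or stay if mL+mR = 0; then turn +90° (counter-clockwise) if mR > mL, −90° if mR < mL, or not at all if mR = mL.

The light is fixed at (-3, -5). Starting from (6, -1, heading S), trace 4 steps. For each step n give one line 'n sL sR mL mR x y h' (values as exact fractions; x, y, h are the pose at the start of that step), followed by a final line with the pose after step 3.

n=0: pose=(6,-1,S); sL=45/52, sR=45/34; mL=405/884, mR=45/221; mL+mR=45/68 → advance +1; mR−mL=-225/884 → turn -1·90°
n=1: pose=(6,-2,W); sL=90/53, sR=18/13; mL=-216/689, mR=693/689; mL+mR=9/13 → advance +1; mR−mL=909/689 → turn +1·90°
n=2: pose=(5,-2,S); sL=45/41, sR=9/5; mL=144/205, mR=81/410; mL+mR=9/10 → advance +1; mR−mL=-207/410 → turn -1·90°
n=3: pose=(5,-3,W); sL=90/37, sR=2; mL=-16/37, mR=53/37; mL+mR=1 → advance +1; mR−mL=69/37 → turn +1·90°

0 45/52 45/34 405/884 45/221 6 -1 S
1 90/53 18/13 -216/689 693/689 6 -2 W
2 45/41 9/5 144/205 81/410 5 -2 S
3 90/37 2 -16/37 53/37 5 -3 W
final 4 -3 S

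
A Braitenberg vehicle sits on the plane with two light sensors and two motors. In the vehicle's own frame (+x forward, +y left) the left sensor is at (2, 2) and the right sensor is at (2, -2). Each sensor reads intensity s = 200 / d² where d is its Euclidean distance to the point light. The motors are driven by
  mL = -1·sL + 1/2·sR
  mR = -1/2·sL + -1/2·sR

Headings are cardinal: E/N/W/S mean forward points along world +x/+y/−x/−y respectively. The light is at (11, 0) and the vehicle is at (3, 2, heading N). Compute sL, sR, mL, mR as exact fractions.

50/29 50/13 75/377 -1050/377

left sensor world pos  = (1, 4); dL² = 116
right sensor world pos = (5, 4); dR² = 52
sL = 200/116 = 50/29
sR = 200/52 = 50/13
mL = -1·sL + 1/2·sR = 75/377
mR = -1/2·sL + -1/2·sR = -1050/377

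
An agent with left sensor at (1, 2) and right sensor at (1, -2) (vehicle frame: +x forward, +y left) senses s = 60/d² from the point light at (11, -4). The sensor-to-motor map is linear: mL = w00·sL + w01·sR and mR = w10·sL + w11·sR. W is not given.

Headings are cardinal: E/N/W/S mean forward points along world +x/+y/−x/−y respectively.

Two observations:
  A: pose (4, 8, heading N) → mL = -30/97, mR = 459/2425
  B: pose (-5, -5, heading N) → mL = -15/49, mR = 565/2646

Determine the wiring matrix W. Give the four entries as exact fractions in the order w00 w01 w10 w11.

obs A: pose=(4,8,N) → sL=6/25, sR=30/97, mL=-30/97, mR=459/2425
obs B: pose=(-5,-5,N) → sL=5/27, sR=15/49, mL=-15/49, mR=565/2646
sensor matrix S = [[6/25, 30/97], [5/27, 15/49]]; det S = 3464/213885
solve [mL_A; mL_B] = S·[w00; w01] and [mR_A; mR_B] = S·[w10; w11]:
  w00 = 0, w01 = -1, w10 = -1/2, w11 = 1

0 -1 -1/2 1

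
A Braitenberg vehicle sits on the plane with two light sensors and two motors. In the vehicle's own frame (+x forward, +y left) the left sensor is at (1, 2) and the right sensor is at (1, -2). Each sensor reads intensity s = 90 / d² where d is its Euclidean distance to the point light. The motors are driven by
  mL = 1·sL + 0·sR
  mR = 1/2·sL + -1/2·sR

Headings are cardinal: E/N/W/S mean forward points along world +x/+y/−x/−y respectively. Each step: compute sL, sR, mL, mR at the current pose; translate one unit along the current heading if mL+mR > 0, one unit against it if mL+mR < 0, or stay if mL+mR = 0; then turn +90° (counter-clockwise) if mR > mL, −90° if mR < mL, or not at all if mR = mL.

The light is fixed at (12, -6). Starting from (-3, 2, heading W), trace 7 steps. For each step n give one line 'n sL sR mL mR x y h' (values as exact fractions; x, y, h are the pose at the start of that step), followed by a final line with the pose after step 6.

0 45/146 45/178 45/146 180/6497 -3 2 W
1 2/9 90/277 2/9 -128/2493 -4 2 N
2 45/173 45/137 45/173 -810/23701 -4 3 E
3 90/233 90/353 90/233 5400/82249 -3 3 S
4 45/146 45/178 45/146 180/6497 -3 2 W
5 2/9 90/277 2/9 -128/2493 -4 2 N
6 45/173 45/137 45/173 -810/23701 -4 3 E
final -3 3 S

n=0: pose=(-3,2,W); sL=45/146, sR=45/178; mL=45/146, mR=180/6497; mL+mR=4365/12994 → advance +1; mR−mL=-3645/12994 → turn -1·90°
n=1: pose=(-4,2,N); sL=2/9, sR=90/277; mL=2/9, mR=-128/2493; mL+mR=142/831 → advance +1; mR−mL=-682/2493 → turn -1·90°
n=2: pose=(-4,3,E); sL=45/173, sR=45/137; mL=45/173, mR=-810/23701; mL+mR=5355/23701 → advance +1; mR−mL=-6975/23701 → turn -1·90°
n=3: pose=(-3,3,S); sL=90/233, sR=90/353; mL=90/233, mR=5400/82249; mL+mR=37170/82249 → advance +1; mR−mL=-26370/82249 → turn -1·90°
n=4: pose=(-3,2,W); sL=45/146, sR=45/178; mL=45/146, mR=180/6497; mL+mR=4365/12994 → advance +1; mR−mL=-3645/12994 → turn -1·90°
n=5: pose=(-4,2,N); sL=2/9, sR=90/277; mL=2/9, mR=-128/2493; mL+mR=142/831 → advance +1; mR−mL=-682/2493 → turn -1·90°
n=6: pose=(-4,3,E); sL=45/173, sR=45/137; mL=45/173, mR=-810/23701; mL+mR=5355/23701 → advance +1; mR−mL=-6975/23701 → turn -1·90°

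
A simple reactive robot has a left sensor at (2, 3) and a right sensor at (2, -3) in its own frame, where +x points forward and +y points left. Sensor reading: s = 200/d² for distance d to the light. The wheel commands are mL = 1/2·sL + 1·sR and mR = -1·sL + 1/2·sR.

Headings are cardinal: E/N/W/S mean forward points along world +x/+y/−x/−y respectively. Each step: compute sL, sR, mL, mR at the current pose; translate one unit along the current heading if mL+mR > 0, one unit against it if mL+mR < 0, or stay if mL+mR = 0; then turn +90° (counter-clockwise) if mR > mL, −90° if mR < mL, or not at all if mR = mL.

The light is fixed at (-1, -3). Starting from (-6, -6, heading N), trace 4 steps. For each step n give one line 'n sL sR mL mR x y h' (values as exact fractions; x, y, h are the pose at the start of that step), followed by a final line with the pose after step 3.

n=0: pose=(-6,-6,N); sL=40/13, sR=40; mL=540/13, mR=220/13; mL+mR=760/13 → advance +1; mR−mL=-320/13 → turn -1·90°
n=1: pose=(-6,-5,E); sL=20, sR=100/17; mL=270/17, mR=-290/17; mL+mR=-20/17 → advance -1; mR−mL=-560/17 → turn -1·90°
n=2: pose=(-7,-5,S); sL=8, sR=200/97; mL=588/97, mR=-676/97; mL+mR=-88/97 → advance -1; mR−mL=-1264/97 → turn -1·90°
n=3: pose=(-7,-4,W); sL=5/2, sR=50/17; mL=285/68, mR=-35/34; mL+mR=215/68 → advance +1; mR−mL=-355/68 → turn -1·90°

0 40/13 40 540/13 220/13 -6 -6 N
1 20 100/17 270/17 -290/17 -6 -5 E
2 8 200/97 588/97 -676/97 -7 -5 S
3 5/2 50/17 285/68 -35/34 -7 -4 W
final -8 -4 N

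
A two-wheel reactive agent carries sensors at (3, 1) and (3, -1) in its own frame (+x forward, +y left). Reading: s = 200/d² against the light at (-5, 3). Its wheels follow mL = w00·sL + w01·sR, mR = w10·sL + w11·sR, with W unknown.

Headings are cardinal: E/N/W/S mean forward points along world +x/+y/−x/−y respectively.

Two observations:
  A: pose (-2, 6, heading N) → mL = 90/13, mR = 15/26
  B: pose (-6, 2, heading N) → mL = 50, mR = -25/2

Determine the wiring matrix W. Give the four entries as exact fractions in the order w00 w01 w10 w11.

1 1/2 1/2 -1/2

obs A: pose=(-2,6,N) → sL=5, sR=50/13, mL=90/13, mR=15/26
obs B: pose=(-6,2,N) → sL=25, sR=50, mL=50, mR=-25/2
sensor matrix S = [[5, 50/13], [25, 50]]; det S = 2000/13
solve [mL_A; mL_B] = S·[w00; w01] and [mR_A; mR_B] = S·[w10; w11]:
  w00 = 1, w01 = 1/2, w10 = 1/2, w11 = -1/2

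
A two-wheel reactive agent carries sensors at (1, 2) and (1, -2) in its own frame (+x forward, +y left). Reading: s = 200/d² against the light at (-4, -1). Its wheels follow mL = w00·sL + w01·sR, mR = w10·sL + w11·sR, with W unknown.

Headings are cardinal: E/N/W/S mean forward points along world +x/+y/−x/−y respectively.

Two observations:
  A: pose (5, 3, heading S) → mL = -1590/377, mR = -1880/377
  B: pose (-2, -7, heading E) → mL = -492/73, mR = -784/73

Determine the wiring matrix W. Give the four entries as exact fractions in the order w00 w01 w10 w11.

-1/2 -1 -1 -1

obs A: pose=(5,3,S) → sL=20/13, sR=100/29, mL=-1590/377, mR=-1880/377
obs B: pose=(-2,-7,E) → sL=8, sR=200/73, mL=-492/73, mR=-784/73
sensor matrix S = [[20/13, 100/29], [8, 200/73]]; det S = -643200/27521
solve [mL_A; mL_B] = S·[w00; w01] and [mR_A; mR_B] = S·[w10; w11]:
  w00 = -1/2, w01 = -1, w10 = -1, w11 = -1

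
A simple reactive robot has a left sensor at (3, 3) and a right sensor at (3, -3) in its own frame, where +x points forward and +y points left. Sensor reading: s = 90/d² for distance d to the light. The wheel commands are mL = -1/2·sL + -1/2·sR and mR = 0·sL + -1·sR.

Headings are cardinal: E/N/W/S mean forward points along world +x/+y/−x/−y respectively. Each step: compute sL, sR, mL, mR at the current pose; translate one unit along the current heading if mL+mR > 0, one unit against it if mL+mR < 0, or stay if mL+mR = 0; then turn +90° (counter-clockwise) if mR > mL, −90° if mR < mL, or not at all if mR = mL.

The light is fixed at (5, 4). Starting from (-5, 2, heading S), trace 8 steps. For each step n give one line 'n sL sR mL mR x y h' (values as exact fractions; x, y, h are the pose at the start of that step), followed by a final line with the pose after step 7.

n=0: pose=(-5,2,S); sL=45/37, sR=45/97; mL=-3015/3589, mR=-45/97; mL+mR=-4680/3589 → advance -1; mR−mL=1350/3589 → turn +1·90°
n=1: pose=(-5,3,E); sL=90/53, sR=18/13; mL=-1062/689, mR=-18/13; mL+mR=-2016/689 → advance -1; mR−mL=108/689 → turn +1·90°
n=2: pose=(-6,3,N); sL=9/20, sR=45/34; mL=-603/680, mR=-45/34; mL+mR=-1503/680 → advance -1; mR−mL=-297/680 → turn -1·90°
n=3: pose=(-6,2,E); sL=18/13, sR=90/89; mL=-1386/1157, mR=-90/89; mL+mR=-2556/1157 → advance -1; mR−mL=216/1157 → turn +1·90°
n=4: pose=(-7,2,N); sL=45/113, sR=45/41; mL=-3465/4633, mR=-45/41; mL+mR=-8550/4633 → advance -1; mR−mL=-1620/4633 → turn -1·90°
n=5: pose=(-7,1,E); sL=10/9, sR=10/13; mL=-110/117, mR=-10/13; mL+mR=-200/117 → advance -1; mR−mL=20/117 → turn +1·90°
n=6: pose=(-8,1,N); sL=45/128, sR=9/10; mL=-801/1280, mR=-9/10; mL+mR=-1953/1280 → advance -1; mR−mL=-351/1280 → turn -1·90°
n=7: pose=(-8,0,E); sL=90/101, sR=90/149; mL=-11250/15049, mR=-90/149; mL+mR=-20340/15049 → advance -1; mR−mL=2160/15049 → turn +1·90°

0 45/37 45/97 -3015/3589 -45/97 -5 2 S
1 90/53 18/13 -1062/689 -18/13 -5 3 E
2 9/20 45/34 -603/680 -45/34 -6 3 N
3 18/13 90/89 -1386/1157 -90/89 -6 2 E
4 45/113 45/41 -3465/4633 -45/41 -7 2 N
5 10/9 10/13 -110/117 -10/13 -7 1 E
6 45/128 9/10 -801/1280 -9/10 -8 1 N
7 90/101 90/149 -11250/15049 -90/149 -8 0 E
final -9 0 N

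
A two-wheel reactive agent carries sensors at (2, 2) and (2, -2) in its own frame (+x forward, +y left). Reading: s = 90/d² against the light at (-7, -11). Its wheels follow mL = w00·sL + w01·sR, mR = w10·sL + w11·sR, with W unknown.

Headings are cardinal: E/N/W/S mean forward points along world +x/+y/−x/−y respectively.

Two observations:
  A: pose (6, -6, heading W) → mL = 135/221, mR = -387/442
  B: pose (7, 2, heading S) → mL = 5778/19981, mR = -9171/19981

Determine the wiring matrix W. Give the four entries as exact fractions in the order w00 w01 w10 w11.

1/2 1/2 -1/2 -1

obs A: pose=(6,-6,W) → sL=9/13, sR=9/17, mL=135/221, mR=-387/442
obs B: pose=(7,2,S) → sL=90/377, sR=18/53, mL=5778/19981, mR=-9171/19981
sensor matrix S = [[9/13, 9/17], [90/377, 18/53]]; det S = 36936/339677
solve [mL_A; mL_B] = S·[w00; w01] and [mR_A; mR_B] = S·[w10; w11]:
  w00 = 1/2, w01 = 1/2, w10 = -1/2, w11 = -1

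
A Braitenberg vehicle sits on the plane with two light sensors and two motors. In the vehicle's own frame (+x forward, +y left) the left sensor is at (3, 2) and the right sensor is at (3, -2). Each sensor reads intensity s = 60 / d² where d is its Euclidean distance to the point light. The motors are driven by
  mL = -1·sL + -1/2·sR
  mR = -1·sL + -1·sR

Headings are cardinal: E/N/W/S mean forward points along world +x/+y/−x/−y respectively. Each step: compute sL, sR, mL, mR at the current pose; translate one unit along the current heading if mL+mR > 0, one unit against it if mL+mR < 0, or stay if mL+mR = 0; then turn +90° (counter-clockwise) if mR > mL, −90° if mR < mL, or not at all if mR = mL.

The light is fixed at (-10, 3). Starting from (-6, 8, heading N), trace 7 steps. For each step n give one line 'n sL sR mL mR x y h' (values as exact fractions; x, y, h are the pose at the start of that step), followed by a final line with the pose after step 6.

0 15/17 3/5 -201/170 -126/85 -6 8 N
1 12/17 60/53 -1146/901 -1656/901 -6 7 E
2 30/13 30 -225/13 -420/13 -7 7 S
3 20/3 60/49 -1070/147 -1160/147 -7 8 W
4 15/17 3/5 -201/170 -126/85 -6 8 N
5 12/17 60/53 -1146/901 -1656/901 -6 7 E
6 30/13 30 -225/13 -420/13 -7 7 S
final -7 8 W

n=0: pose=(-6,8,N); sL=15/17, sR=3/5; mL=-201/170, mR=-126/85; mL+mR=-453/170 → advance -1; mR−mL=-3/10 → turn -1·90°
n=1: pose=(-6,7,E); sL=12/17, sR=60/53; mL=-1146/901, mR=-1656/901; mL+mR=-2802/901 → advance -1; mR−mL=-30/53 → turn -1·90°
n=2: pose=(-7,7,S); sL=30/13, sR=30; mL=-225/13, mR=-420/13; mL+mR=-645/13 → advance -1; mR−mL=-15 → turn -1·90°
n=3: pose=(-7,8,W); sL=20/3, sR=60/49; mL=-1070/147, mR=-1160/147; mL+mR=-2230/147 → advance -1; mR−mL=-30/49 → turn -1·90°
n=4: pose=(-6,8,N); sL=15/17, sR=3/5; mL=-201/170, mR=-126/85; mL+mR=-453/170 → advance -1; mR−mL=-3/10 → turn -1·90°
n=5: pose=(-6,7,E); sL=12/17, sR=60/53; mL=-1146/901, mR=-1656/901; mL+mR=-2802/901 → advance -1; mR−mL=-30/53 → turn -1·90°
n=6: pose=(-7,7,S); sL=30/13, sR=30; mL=-225/13, mR=-420/13; mL+mR=-645/13 → advance -1; mR−mL=-15 → turn -1·90°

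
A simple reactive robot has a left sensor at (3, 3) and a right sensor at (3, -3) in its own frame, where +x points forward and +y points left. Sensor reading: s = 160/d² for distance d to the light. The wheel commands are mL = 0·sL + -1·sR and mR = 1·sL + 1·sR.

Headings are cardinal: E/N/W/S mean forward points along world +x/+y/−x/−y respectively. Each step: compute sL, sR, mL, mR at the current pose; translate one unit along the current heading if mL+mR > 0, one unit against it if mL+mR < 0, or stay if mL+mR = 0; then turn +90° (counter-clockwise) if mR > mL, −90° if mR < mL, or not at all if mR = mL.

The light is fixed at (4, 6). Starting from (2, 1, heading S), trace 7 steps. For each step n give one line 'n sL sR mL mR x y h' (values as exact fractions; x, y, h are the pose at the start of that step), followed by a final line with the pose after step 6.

n=0: pose=(2,1,S); sL=32/13, sR=160/89; mL=-160/89, mR=4928/1157; mL+mR=32/13 → advance +1; mR−mL=7008/1157 → turn +1·90°
n=1: pose=(2,0,E); sL=16, sR=80/41; mL=-80/41, mR=736/41; mL+mR=16 → advance +1; mR−mL=816/41 → turn +1·90°
n=2: pose=(3,0,N); sL=32/5, sR=160/13; mL=-160/13, mR=1216/65; mL+mR=32/5 → advance +1; mR−mL=2016/65 → turn +1·90°
n=3: pose=(3,1,W); sL=2, sR=8; mL=-8, mR=10; mL+mR=2 → advance +1; mR−mL=18 → turn +1·90°
n=4: pose=(2,1,S); sL=32/13, sR=160/89; mL=-160/89, mR=4928/1157; mL+mR=32/13 → advance +1; mR−mL=7008/1157 → turn +1·90°
n=5: pose=(2,0,E); sL=16, sR=80/41; mL=-80/41, mR=736/41; mL+mR=16 → advance +1; mR−mL=816/41 → turn +1·90°
n=6: pose=(3,0,N); sL=32/5, sR=160/13; mL=-160/13, mR=1216/65; mL+mR=32/5 → advance +1; mR−mL=2016/65 → turn +1·90°

0 32/13 160/89 -160/89 4928/1157 2 1 S
1 16 80/41 -80/41 736/41 2 0 E
2 32/5 160/13 -160/13 1216/65 3 0 N
3 2 8 -8 10 3 1 W
4 32/13 160/89 -160/89 4928/1157 2 1 S
5 16 80/41 -80/41 736/41 2 0 E
6 32/5 160/13 -160/13 1216/65 3 0 N
final 3 1 W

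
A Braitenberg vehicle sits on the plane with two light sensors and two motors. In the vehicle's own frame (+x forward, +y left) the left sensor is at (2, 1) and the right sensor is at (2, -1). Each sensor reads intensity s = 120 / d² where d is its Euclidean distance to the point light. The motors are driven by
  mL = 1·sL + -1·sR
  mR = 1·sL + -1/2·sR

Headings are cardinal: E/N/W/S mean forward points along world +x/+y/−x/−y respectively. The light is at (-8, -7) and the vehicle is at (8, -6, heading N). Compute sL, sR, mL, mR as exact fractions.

left sensor world pos  = (7, -4); dL² = 234
right sensor world pos = (9, -4); dR² = 298
sL = 120/234 = 20/39
sR = 120/298 = 60/149
mL = 1·sL + -1·sR = 640/5811
mR = 1·sL + -1/2·sR = 1810/5811

20/39 60/149 640/5811 1810/5811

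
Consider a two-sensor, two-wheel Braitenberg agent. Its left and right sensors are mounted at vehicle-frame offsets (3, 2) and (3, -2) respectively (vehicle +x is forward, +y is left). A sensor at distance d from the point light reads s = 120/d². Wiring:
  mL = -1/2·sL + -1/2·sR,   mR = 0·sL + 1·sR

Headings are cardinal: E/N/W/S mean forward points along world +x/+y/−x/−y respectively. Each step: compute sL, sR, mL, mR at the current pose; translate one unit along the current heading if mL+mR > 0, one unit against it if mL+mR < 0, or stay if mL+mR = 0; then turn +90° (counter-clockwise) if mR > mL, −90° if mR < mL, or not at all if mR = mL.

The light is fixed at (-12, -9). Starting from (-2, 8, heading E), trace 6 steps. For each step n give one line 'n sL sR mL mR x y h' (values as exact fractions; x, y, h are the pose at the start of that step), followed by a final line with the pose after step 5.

0 12/53 60/197 -2772/10441 60/197 -2 8 E
1 120/481 120/569 -63000/273689 120/569 -1 8 N
2 6/13 30/97 -486/1261 30/97 -1 7 W
3 24/73 120/269 -7608/19637 120/269 0 7 S
4 60/257 60/197 -13620/50629 60/197 0 6 E
5 24/89 40/183 -3976/16287 40/183 1 6 N
final 1 5 W

n=0: pose=(-2,8,E); sL=12/53, sR=60/197; mL=-2772/10441, mR=60/197; mL+mR=408/10441 → advance +1; mR−mL=5952/10441 → turn +1·90°
n=1: pose=(-1,8,N); sL=120/481, sR=120/569; mL=-63000/273689, mR=120/569; mL+mR=-5280/273689 → advance -1; mR−mL=120720/273689 → turn +1·90°
n=2: pose=(-1,7,W); sL=6/13, sR=30/97; mL=-486/1261, mR=30/97; mL+mR=-96/1261 → advance -1; mR−mL=876/1261 → turn +1·90°
n=3: pose=(0,7,S); sL=24/73, sR=120/269; mL=-7608/19637, mR=120/269; mL+mR=1152/19637 → advance +1; mR−mL=16368/19637 → turn +1·90°
n=4: pose=(0,6,E); sL=60/257, sR=60/197; mL=-13620/50629, mR=60/197; mL+mR=1800/50629 → advance +1; mR−mL=29040/50629 → turn +1·90°
n=5: pose=(1,6,N); sL=24/89, sR=40/183; mL=-3976/16287, mR=40/183; mL+mR=-416/16287 → advance -1; mR−mL=2512/5429 → turn +1·90°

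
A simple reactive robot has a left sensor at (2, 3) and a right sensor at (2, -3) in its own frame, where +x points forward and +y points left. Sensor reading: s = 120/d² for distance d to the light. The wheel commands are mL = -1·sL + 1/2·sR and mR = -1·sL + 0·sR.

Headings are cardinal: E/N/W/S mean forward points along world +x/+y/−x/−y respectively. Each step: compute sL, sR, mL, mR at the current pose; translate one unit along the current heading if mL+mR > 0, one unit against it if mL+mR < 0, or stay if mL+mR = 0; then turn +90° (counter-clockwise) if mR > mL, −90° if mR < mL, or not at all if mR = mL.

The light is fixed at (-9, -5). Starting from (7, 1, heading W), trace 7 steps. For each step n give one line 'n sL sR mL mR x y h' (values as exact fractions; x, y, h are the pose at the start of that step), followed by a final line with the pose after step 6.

0 24/41 120/277 -4188/11357 -24/41 7 1 W
1 6/13 15/58 -501/1508 -6/13 8 1 N
2 24/85 24/73 -732/6205 -24/85 8 0 E
3 12/37 60/89 42/3293 -12/37 7 0 S
4 24/41 120/277 -4188/11357 -24/41 7 1 W
5 6/13 15/58 -501/1508 -6/13 8 1 N
6 24/85 24/73 -732/6205 -24/85 8 0 E
final 7 0 S

n=0: pose=(7,1,W); sL=24/41, sR=120/277; mL=-4188/11357, mR=-24/41; mL+mR=-10836/11357 → advance -1; mR−mL=-60/277 → turn -1·90°
n=1: pose=(8,1,N); sL=6/13, sR=15/58; mL=-501/1508, mR=-6/13; mL+mR=-1197/1508 → advance -1; mR−mL=-15/116 → turn -1·90°
n=2: pose=(8,0,E); sL=24/85, sR=24/73; mL=-732/6205, mR=-24/85; mL+mR=-2484/6205 → advance -1; mR−mL=-12/73 → turn -1·90°
n=3: pose=(7,0,S); sL=12/37, sR=60/89; mL=42/3293, mR=-12/37; mL+mR=-1026/3293 → advance -1; mR−mL=-30/89 → turn -1·90°
n=4: pose=(7,1,W); sL=24/41, sR=120/277; mL=-4188/11357, mR=-24/41; mL+mR=-10836/11357 → advance -1; mR−mL=-60/277 → turn -1·90°
n=5: pose=(8,1,N); sL=6/13, sR=15/58; mL=-501/1508, mR=-6/13; mL+mR=-1197/1508 → advance -1; mR−mL=-15/116 → turn -1·90°
n=6: pose=(8,0,E); sL=24/85, sR=24/73; mL=-732/6205, mR=-24/85; mL+mR=-2484/6205 → advance -1; mR−mL=-12/73 → turn -1·90°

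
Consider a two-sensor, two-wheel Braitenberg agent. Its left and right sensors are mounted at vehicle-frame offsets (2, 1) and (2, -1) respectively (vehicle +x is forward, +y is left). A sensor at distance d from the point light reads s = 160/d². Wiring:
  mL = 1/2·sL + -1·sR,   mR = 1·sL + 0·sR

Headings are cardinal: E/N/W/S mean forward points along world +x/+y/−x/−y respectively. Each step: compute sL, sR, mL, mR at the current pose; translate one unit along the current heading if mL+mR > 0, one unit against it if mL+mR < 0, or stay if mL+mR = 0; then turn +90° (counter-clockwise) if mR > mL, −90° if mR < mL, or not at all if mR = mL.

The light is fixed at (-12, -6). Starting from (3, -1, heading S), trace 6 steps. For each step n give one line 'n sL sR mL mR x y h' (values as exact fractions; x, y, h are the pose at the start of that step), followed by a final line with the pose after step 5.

0 32/53 32/41 -1040/2173 32/53 3 -1 S
1 80/157 80/149 -6600/23393 80/157 3 -2 E
2 160/261 32/65 -3152/16965 160/261 4 -2 N
3 40/53 20/29 -480/1537 40/53 4 -1 W
4 32/53 32/41 -1040/2173 32/53 3 -1 S
5 80/157 80/149 -6600/23393 80/157 3 -2 E
final 4 -2 N

n=0: pose=(3,-1,S); sL=32/53, sR=32/41; mL=-1040/2173, mR=32/53; mL+mR=272/2173 → advance +1; mR−mL=2352/2173 → turn +1·90°
n=1: pose=(3,-2,E); sL=80/157, sR=80/149; mL=-6600/23393, mR=80/157; mL+mR=5320/23393 → advance +1; mR−mL=18520/23393 → turn +1·90°
n=2: pose=(4,-2,N); sL=160/261, sR=32/65; mL=-3152/16965, mR=160/261; mL+mR=2416/5655 → advance +1; mR−mL=13552/16965 → turn +1·90°
n=3: pose=(4,-1,W); sL=40/53, sR=20/29; mL=-480/1537, mR=40/53; mL+mR=680/1537 → advance +1; mR−mL=1640/1537 → turn +1·90°
n=4: pose=(3,-1,S); sL=32/53, sR=32/41; mL=-1040/2173, mR=32/53; mL+mR=272/2173 → advance +1; mR−mL=2352/2173 → turn +1·90°
n=5: pose=(3,-2,E); sL=80/157, sR=80/149; mL=-6600/23393, mR=80/157; mL+mR=5320/23393 → advance +1; mR−mL=18520/23393 → turn +1·90°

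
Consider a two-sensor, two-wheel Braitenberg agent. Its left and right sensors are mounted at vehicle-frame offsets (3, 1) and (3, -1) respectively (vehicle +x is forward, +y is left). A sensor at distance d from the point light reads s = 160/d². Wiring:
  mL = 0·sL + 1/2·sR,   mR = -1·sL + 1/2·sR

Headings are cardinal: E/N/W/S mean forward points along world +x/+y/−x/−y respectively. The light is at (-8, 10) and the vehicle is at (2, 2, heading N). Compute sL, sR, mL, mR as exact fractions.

left sensor world pos  = (1, 5); dL² = 106
right sensor world pos = (3, 5); dR² = 146
sL = 160/106 = 80/53
sR = 160/146 = 80/73
mL = 0·sL + 1/2·sR = 40/73
mR = -1·sL + 1/2·sR = -3720/3869

80/53 80/73 40/73 -3720/3869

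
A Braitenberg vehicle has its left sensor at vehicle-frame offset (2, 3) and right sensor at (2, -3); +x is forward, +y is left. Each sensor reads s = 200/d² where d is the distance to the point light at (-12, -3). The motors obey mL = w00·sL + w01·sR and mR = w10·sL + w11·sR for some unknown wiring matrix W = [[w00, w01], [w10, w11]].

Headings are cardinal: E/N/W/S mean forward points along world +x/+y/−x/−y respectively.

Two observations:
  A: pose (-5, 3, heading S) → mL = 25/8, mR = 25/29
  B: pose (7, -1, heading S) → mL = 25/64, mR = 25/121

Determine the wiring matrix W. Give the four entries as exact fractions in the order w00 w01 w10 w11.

obs A: pose=(-5,3,S) → sL=50/29, sR=25/4, mL=25/8, mR=25/29
obs B: pose=(7,-1,S) → sL=50/121, sR=25/32, mL=25/64, mR=25/121
sensor matrix S = [[50/29, 25/4], [50/121, 25/32]]; det S = -69375/56144
solve [mL_A; mL_B] = S·[w00; w01] and [mR_A; mR_B] = S·[w10; w11]:
  w00 = 0, w01 = 1/2, w10 = 1/2, w11 = 0

0 1/2 1/2 0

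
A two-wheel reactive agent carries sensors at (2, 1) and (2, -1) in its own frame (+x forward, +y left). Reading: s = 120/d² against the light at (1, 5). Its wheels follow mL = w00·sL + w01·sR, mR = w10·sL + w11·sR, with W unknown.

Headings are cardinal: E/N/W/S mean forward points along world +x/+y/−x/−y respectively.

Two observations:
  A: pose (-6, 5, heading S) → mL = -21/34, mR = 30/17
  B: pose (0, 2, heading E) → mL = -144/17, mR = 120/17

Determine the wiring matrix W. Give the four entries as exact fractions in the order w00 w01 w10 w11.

obs A: pose=(-6,5,S) → sL=3, sR=30/17, mL=-21/34, mR=30/17
obs B: pose=(0,2,E) → sL=24, sR=120/17, mL=-144/17, mR=120/17
sensor matrix S = [[3, 30/17], [24, 120/17]]; det S = -360/17
solve [mL_A; mL_B] = S·[w00; w01] and [mR_A; mR_B] = S·[w10; w11]:
  w00 = -1/2, w01 = 1/2, w10 = 0, w11 = 1

-1/2 1/2 0 1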